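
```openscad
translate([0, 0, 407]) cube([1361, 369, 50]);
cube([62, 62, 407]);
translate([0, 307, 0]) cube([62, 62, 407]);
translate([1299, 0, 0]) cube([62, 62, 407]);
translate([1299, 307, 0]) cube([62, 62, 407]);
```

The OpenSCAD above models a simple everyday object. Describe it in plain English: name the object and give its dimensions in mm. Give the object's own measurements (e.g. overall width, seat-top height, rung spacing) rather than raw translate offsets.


A long wooden bench with a 1361 mm (x) × 369 mm (y) seat, 50 mm thick, its top surface 457 mm above the floor. Four 62 mm square legs at the seat corners, flush with the edges, run from z = 0 to the seat underside.


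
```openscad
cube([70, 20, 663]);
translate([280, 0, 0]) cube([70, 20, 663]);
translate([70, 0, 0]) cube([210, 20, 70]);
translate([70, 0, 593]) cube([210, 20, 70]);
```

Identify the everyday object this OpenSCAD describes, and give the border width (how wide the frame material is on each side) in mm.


A picture frame. The border width is 70 mm.

Four thin pieces enclosing a rectangular opening — a picture frame. The two full-height stiles are 663 mm tall; the top rail sits at z = 593 and is 70 mm tall, so the border above the opening is 663 − 593 = 70 mm, matching the stile x-width.


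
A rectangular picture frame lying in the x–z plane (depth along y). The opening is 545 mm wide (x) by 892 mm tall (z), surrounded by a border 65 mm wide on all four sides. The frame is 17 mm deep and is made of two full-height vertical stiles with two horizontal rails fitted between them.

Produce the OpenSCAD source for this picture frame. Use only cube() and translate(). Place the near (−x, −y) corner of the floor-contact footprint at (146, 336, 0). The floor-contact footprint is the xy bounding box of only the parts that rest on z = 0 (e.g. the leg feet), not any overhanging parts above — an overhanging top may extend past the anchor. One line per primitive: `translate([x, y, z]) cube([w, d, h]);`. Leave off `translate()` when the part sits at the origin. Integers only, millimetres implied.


translate([146, 336, 0]) cube([65, 17, 1022]);
translate([756, 336, 0]) cube([65, 17, 1022]);
translate([211, 336, 0]) cube([545, 17, 65]);
translate([211, 336, 957]) cube([545, 17, 65]);


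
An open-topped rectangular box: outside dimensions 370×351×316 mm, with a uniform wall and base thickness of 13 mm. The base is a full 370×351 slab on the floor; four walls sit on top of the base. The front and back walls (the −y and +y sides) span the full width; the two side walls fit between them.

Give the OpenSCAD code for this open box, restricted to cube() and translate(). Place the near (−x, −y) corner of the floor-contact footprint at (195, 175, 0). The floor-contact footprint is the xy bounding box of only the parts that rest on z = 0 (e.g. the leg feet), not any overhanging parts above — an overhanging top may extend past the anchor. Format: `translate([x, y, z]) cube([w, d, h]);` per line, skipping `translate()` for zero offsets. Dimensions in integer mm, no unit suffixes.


translate([195, 175, 0]) cube([370, 351, 13]);
translate([195, 175, 13]) cube([370, 13, 303]);
translate([195, 513, 13]) cube([370, 13, 303]);
translate([195, 188, 13]) cube([13, 325, 303]);
translate([552, 188, 13]) cube([13, 325, 303]);


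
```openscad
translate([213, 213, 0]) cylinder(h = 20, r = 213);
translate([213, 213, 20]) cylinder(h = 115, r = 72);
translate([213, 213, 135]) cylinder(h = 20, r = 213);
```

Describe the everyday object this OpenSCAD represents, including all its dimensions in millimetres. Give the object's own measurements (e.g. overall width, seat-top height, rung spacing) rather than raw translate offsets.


A spool: two coaxial disc flanges of radius 213 mm and thickness 20 mm, joined by a core cylinder of radius 72 mm and height 115 mm. The lower flange rests on z = 0 and the three cylinders share a vertical axis.


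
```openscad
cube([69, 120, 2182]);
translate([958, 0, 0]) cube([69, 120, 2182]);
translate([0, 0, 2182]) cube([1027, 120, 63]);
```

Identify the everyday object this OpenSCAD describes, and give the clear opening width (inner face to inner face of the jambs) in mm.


A door frame. The clear opening width is 889 mm.

Two 2182 mm tall posts with a header on top — a door frame. The left jamb is 69 mm wide at x = 0; the right jamb starts at x = 958. The clear opening is 958 − 69 = 889 mm.


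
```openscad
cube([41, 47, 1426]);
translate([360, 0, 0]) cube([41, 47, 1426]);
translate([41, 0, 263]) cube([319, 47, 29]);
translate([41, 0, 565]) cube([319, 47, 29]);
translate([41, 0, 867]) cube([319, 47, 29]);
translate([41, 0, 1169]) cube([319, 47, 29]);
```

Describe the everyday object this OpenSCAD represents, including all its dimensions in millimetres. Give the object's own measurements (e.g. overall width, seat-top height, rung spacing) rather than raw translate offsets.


A straight ladder. Two 41×47 mm vertical rails, 1426 mm tall, stand 401 mm apart (outside-to-outside) with their front faces coplanar on the −y side. 4 rungs, each 47 mm deep and 29 mm tall, span between the inner faces of the rails, front faces flush with the rails. The lowest rung's underside is at z = 263 mm and rungs are spaced 302 mm apart (underside to underside).


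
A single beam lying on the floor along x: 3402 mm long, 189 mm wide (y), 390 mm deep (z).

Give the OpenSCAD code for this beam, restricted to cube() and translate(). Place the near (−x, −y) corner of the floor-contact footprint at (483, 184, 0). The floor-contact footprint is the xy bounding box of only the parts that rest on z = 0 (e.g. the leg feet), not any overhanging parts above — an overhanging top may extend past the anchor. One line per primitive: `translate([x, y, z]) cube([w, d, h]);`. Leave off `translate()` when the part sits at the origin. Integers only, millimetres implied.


translate([483, 184, 0]) cube([3402, 189, 390]);


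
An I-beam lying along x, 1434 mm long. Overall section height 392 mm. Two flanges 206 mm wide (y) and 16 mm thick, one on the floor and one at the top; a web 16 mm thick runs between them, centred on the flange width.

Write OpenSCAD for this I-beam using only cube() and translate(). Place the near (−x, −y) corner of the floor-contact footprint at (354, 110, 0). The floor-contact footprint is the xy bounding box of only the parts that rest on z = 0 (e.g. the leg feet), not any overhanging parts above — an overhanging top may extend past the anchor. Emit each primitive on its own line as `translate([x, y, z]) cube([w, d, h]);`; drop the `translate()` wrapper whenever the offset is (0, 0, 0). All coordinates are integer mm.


translate([354, 110, 0]) cube([1434, 206, 16]);
translate([354, 205, 16]) cube([1434, 16, 360]);
translate([354, 110, 376]) cube([1434, 206, 16]);


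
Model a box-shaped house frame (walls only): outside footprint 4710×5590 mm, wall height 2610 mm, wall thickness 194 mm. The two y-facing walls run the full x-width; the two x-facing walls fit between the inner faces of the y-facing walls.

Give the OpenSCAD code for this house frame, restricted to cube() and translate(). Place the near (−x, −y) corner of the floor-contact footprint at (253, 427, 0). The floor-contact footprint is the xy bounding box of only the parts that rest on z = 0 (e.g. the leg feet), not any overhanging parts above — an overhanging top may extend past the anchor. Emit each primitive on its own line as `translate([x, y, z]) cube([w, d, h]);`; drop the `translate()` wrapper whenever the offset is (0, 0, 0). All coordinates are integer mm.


translate([253, 427, 0]) cube([4710, 194, 2610]);
translate([253, 5823, 0]) cube([4710, 194, 2610]);
translate([253, 621, 0]) cube([194, 5202, 2610]);
translate([4769, 621, 0]) cube([194, 5202, 2610]);


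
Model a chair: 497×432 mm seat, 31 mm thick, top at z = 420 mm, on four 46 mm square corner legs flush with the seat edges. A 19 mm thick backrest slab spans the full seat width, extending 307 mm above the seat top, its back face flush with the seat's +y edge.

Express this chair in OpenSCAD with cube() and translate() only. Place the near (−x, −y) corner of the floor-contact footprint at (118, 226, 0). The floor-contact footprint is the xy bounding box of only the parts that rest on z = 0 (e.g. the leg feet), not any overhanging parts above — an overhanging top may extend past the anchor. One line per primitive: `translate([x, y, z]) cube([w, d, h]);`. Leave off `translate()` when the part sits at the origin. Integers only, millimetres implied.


translate([118, 226, 389]) cube([497, 432, 31]);
translate([118, 226, 0]) cube([46, 46, 389]);
translate([569, 226, 0]) cube([46, 46, 389]);
translate([118, 612, 0]) cube([46, 46, 389]);
translate([569, 612, 0]) cube([46, 46, 389]);
translate([118, 639, 420]) cube([497, 19, 307]);


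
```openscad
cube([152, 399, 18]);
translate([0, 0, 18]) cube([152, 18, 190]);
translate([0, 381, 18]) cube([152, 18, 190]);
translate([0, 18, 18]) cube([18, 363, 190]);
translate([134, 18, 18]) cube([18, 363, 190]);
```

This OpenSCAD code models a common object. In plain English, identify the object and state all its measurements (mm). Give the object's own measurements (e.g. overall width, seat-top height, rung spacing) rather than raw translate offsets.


An open-topped rectangular box: outside dimensions 152×399×208 mm, with a uniform wall and base thickness of 18 mm. The base is a full 152×399 slab on the floor; four walls sit on top of the base. The front and back walls (the −y and +y sides) span the full width; the two side walls fit between them.


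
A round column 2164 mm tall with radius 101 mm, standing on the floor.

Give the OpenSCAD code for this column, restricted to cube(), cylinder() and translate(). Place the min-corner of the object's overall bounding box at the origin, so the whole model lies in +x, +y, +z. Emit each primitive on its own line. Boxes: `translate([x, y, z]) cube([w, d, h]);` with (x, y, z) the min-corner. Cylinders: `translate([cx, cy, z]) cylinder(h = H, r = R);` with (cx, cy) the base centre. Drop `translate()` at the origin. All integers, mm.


translate([101, 101, 0]) cylinder(h = 2164, r = 101);


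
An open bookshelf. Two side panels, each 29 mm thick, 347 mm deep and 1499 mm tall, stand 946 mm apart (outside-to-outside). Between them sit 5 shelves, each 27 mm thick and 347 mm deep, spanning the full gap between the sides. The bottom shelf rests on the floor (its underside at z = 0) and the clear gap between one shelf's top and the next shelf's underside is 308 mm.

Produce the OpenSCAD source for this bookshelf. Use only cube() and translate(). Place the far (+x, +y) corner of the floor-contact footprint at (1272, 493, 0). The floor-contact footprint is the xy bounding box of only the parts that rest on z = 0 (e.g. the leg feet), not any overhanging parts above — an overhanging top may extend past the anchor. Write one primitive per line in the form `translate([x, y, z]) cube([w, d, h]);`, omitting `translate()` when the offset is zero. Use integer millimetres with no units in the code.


translate([326, 146, 0]) cube([29, 347, 1499]);
translate([1243, 146, 0]) cube([29, 347, 1499]);
translate([355, 146, 0]) cube([888, 347, 27]);
translate([355, 146, 335]) cube([888, 347, 27]);
translate([355, 146, 670]) cube([888, 347, 27]);
translate([355, 146, 1005]) cube([888, 347, 27]);
translate([355, 146, 1340]) cube([888, 347, 27]);


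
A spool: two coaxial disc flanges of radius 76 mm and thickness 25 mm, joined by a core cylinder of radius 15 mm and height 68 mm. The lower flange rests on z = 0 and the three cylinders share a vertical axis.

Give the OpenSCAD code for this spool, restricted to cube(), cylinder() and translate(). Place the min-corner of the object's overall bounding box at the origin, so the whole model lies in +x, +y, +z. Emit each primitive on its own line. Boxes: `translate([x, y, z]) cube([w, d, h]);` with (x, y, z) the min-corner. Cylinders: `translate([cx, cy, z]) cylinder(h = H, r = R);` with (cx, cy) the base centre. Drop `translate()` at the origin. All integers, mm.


translate([76, 76, 0]) cylinder(h = 25, r = 76);
translate([76, 76, 25]) cylinder(h = 68, r = 15);
translate([76, 76, 93]) cylinder(h = 25, r = 76);


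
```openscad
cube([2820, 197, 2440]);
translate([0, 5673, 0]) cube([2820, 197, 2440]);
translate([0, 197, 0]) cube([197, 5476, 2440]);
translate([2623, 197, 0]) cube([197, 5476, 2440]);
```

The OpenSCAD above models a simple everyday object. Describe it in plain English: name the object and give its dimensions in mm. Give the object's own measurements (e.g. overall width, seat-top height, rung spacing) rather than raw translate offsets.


The wall frame of a small rectangular building: four walls, each 2440 mm tall and 197 mm thick, enclosing a footprint 2820 mm (x) by 5870 mm (y) outside-to-outside, with no floor or roof. The front and back walls (the −y and +y sides) span the full width; the two side walls fit between them.


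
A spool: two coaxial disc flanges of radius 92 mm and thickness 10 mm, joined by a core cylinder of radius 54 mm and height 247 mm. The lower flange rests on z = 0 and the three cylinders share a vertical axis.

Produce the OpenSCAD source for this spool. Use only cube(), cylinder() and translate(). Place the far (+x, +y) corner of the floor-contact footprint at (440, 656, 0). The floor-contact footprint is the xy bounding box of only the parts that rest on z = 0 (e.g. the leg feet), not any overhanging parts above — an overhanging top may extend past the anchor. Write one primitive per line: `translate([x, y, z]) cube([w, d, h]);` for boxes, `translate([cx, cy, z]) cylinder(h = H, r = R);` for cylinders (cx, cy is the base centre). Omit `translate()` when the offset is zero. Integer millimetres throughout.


translate([348, 564, 0]) cylinder(h = 10, r = 92);
translate([348, 564, 10]) cylinder(h = 247, r = 54);
translate([348, 564, 257]) cylinder(h = 10, r = 92);


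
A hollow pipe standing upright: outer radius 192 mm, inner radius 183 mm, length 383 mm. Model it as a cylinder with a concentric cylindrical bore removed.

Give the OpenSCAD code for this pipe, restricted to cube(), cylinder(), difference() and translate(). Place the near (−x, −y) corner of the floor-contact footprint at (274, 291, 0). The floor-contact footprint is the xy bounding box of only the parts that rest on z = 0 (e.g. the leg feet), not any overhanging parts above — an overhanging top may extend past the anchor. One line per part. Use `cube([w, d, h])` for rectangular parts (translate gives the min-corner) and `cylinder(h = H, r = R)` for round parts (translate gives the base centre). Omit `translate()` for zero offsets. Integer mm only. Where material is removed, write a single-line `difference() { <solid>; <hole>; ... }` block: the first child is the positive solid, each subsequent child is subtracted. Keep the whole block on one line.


difference() { translate([466, 483, 0]) cylinder(h = 383, r = 192); translate([466, 483, 0]) cylinder(h = 383, r = 183); }


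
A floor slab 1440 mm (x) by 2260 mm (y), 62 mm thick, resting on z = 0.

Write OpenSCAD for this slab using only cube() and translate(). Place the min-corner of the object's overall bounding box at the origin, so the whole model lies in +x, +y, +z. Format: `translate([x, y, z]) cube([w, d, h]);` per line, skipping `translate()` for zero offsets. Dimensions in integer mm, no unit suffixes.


cube([1440, 2260, 62]);


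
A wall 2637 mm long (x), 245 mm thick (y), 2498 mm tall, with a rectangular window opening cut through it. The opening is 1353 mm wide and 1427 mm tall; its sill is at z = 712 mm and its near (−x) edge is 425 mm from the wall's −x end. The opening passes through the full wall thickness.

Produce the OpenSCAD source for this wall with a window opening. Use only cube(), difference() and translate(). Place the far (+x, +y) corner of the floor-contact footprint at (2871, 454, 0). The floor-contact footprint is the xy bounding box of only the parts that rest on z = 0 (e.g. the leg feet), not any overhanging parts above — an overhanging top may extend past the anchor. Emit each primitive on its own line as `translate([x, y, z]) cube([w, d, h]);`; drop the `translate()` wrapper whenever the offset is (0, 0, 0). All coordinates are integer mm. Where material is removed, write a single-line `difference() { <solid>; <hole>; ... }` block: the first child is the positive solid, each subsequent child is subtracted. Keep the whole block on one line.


difference() { translate([234, 209, 0]) cube([2637, 245, 2498]); translate([659, 209, 712]) cube([1353, 245, 1427]); }


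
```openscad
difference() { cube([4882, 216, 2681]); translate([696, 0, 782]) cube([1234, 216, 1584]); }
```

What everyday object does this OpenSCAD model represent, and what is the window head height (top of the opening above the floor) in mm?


A wall with a window opening. The window head height is 2366 mm.

A wall with a rectangular opening subtracted — a window. Sill at z = 782, opening 1584 mm tall, so the head is at 782 + 1584 = 2366 mm.


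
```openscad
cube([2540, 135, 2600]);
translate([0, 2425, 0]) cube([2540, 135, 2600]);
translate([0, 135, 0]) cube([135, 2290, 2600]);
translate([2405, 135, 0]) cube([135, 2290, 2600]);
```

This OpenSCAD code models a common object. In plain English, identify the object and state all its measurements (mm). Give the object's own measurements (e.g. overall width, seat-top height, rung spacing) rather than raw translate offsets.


The wall frame of a small rectangular building: four walls, each 2600 mm tall and 135 mm thick, enclosing a footprint 2540 mm (x) by 2560 mm (y) outside-to-outside, with no floor or roof. The front and back walls (the −y and +y sides) span the full width; the two side walls fit between them.


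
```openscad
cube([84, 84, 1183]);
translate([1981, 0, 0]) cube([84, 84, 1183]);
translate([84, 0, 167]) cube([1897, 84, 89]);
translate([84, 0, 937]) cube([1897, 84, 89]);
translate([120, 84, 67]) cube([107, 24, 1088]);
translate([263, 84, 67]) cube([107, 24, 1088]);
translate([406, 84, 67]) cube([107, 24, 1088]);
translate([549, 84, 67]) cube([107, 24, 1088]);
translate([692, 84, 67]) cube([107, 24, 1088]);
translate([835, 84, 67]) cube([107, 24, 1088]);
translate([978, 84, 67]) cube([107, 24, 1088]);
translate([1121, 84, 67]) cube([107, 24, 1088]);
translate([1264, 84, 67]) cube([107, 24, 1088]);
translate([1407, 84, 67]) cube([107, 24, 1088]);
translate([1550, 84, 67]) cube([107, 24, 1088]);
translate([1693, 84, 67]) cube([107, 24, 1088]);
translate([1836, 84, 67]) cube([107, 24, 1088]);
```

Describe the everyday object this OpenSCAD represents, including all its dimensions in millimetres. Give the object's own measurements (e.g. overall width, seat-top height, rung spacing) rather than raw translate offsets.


A fence section. Two 84×84 mm posts, 1183 mm tall, stand on the floor with a clear span of 1897 mm between their inner faces. Two horizontal rails of 84×89 mm section span the gap between the posts with their undersides at z = 167 mm and z = 937 mm, flush with the posts' −y face. 13 pickets, each 107 mm wide, 24 mm thick and 1088 mm tall, are fixed to the +y face of the rails with their bottoms at z = 67 mm, spaced across the span with a 36 mm gap after the −x post and between neighbouring pickets, with 38 mm left before the +x post.


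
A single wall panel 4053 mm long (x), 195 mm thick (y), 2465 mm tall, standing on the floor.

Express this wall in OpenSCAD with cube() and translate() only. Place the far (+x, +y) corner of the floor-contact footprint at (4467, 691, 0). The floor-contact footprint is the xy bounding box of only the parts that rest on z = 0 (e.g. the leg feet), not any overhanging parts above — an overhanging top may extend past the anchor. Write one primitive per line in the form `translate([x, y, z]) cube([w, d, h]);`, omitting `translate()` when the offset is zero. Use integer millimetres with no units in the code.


translate([414, 496, 0]) cube([4053, 195, 2465]);


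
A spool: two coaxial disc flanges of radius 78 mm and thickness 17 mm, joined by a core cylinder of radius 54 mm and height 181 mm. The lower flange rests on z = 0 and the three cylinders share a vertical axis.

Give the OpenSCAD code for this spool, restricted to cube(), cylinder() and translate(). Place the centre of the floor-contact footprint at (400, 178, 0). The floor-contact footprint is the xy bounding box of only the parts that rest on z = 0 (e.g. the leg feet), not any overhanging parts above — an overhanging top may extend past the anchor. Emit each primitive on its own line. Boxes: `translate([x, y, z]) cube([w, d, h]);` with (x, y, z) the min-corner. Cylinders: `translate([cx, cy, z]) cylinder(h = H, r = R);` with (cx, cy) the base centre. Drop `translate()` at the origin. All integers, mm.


translate([400, 178, 0]) cylinder(h = 17, r = 78);
translate([400, 178, 17]) cylinder(h = 181, r = 54);
translate([400, 178, 198]) cylinder(h = 17, r = 78);


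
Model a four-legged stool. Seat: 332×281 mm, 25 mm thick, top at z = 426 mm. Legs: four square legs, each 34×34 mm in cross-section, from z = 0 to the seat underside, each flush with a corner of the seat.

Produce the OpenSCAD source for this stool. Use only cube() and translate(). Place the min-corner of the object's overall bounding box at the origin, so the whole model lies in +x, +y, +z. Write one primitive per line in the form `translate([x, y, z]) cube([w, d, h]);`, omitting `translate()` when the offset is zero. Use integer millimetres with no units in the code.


translate([0, 0, 401]) cube([332, 281, 25]);
cube([34, 34, 401]);
translate([298, 0, 0]) cube([34, 34, 401]);
translate([0, 247, 0]) cube([34, 34, 401]);
translate([298, 247, 0]) cube([34, 34, 401]);


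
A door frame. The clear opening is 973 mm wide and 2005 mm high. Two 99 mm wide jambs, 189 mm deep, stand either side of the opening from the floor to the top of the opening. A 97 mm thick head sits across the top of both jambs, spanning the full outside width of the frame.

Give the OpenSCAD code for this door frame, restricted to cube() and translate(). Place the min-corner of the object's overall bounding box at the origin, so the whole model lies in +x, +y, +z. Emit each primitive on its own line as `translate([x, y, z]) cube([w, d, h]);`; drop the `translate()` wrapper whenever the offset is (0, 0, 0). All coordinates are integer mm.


cube([99, 189, 2005]);
translate([1072, 0, 0]) cube([99, 189, 2005]);
translate([0, 0, 2005]) cube([1171, 189, 97]);


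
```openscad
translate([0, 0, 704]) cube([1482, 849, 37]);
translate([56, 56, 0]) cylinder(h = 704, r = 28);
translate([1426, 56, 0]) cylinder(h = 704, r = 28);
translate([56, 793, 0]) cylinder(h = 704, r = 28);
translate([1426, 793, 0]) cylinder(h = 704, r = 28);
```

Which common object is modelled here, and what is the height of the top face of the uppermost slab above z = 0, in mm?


A table. The table height is 741 mm.

A 1482×849×37 slab sits at z = 704 on four Ø56 mm round legs — a table. The top surface is at 704 + 37 = 741 mm.


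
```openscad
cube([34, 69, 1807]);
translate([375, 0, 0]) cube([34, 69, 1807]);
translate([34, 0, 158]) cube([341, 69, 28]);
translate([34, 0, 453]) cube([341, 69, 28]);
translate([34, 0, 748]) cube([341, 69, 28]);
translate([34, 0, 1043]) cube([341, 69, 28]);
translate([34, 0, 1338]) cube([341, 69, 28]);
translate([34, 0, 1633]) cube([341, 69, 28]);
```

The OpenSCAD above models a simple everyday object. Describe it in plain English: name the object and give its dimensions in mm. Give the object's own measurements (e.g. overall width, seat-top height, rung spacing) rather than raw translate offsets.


A straight ladder. Two 34×69 mm vertical rails, 1807 mm tall, stand 409 mm apart (outside-to-outside) with their front faces coplanar on the −y side. 6 rungs, each 69 mm deep and 28 mm tall, span between the inner faces of the rails, front faces flush with the rails. The lowest rung's underside is at z = 158 mm and rungs are spaced 295 mm apart (underside to underside).


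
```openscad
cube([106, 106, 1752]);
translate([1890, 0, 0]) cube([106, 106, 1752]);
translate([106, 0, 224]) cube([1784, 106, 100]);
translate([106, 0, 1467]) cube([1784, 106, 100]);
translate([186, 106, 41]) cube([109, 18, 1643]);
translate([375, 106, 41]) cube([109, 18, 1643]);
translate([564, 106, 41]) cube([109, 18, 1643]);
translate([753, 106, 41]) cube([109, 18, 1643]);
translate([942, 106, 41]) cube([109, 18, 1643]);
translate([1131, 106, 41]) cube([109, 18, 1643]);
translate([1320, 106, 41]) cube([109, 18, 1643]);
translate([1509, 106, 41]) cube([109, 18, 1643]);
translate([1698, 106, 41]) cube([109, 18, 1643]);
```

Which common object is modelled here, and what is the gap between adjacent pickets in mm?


A fence section. The picket gap is 80 mm.

Two posts, two rails, 9 pickets — a fence section. Span 1784 mm holds 9 pickets of 109 mm with 10 equal gaps: ⌊(1784 − 9·109) / 10⌋ = 80 mm.


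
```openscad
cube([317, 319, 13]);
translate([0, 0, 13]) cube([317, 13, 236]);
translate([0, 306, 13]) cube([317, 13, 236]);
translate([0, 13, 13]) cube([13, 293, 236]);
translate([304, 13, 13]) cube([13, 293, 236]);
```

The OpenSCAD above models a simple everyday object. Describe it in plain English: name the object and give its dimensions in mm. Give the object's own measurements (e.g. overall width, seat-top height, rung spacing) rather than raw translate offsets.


An open-topped rectangular box: outside dimensions 317×319×249 mm, with a uniform wall and base thickness of 13 mm. The base is a full 317×319 slab on the floor; four walls sit on top of the base. The front and back walls (the −y and +y sides) span the full width; the two side walls fit between them.


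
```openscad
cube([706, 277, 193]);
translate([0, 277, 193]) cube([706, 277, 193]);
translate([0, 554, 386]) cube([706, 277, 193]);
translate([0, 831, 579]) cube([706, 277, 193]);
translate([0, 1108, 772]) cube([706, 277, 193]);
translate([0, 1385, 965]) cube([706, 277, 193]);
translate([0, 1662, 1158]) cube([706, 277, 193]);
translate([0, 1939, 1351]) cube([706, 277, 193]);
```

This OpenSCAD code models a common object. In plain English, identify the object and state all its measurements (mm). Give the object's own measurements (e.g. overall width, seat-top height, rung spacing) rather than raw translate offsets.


A straight staircase of 8 solid steps. Each step is 706 mm wide (x), 277 mm deep (y, the going) and 193 mm tall (the rise). The first step rests on the floor; each subsequent step sits one going further in +y and one rise higher in +z, directly behind and above the previous step with no overlap.


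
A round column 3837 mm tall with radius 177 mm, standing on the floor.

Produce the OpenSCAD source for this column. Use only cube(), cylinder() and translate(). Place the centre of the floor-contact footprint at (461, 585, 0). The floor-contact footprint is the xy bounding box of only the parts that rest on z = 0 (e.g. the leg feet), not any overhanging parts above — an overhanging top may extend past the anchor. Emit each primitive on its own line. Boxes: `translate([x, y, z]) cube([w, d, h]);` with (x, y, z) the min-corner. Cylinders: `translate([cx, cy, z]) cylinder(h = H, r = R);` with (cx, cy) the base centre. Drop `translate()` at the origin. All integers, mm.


translate([461, 585, 0]) cylinder(h = 3837, r = 177);


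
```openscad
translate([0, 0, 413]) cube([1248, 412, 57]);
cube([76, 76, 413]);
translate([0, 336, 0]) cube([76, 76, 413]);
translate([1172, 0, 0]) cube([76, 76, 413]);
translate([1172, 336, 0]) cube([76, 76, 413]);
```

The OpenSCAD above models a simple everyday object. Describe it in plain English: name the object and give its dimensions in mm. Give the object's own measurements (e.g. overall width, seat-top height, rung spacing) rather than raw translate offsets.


A bench: a 1248×412 mm seat slab, 57 mm thick, top at z = 470 mm, on four 76×76 mm square legs flush with the seat corners and standing on z = 0.


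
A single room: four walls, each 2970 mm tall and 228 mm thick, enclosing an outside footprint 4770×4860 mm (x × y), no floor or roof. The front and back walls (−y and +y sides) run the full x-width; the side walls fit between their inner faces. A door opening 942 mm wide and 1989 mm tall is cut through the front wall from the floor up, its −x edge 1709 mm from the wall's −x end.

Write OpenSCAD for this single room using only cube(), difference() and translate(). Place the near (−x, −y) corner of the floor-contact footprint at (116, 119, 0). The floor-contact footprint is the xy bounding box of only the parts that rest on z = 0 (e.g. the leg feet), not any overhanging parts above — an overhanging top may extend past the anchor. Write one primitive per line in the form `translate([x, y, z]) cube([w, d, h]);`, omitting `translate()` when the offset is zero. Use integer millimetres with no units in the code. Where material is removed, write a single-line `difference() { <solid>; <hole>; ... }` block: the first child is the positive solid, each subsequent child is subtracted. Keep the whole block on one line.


difference() { translate([116, 119, 0]) cube([4770, 228, 2970]); translate([1825, 119, 0]) cube([942, 228, 1989]); }
translate([116, 4751, 0]) cube([4770, 228, 2970]);
translate([116, 347, 0]) cube([228, 4404, 2970]);
translate([4658, 347, 0]) cube([228, 4404, 2970]);


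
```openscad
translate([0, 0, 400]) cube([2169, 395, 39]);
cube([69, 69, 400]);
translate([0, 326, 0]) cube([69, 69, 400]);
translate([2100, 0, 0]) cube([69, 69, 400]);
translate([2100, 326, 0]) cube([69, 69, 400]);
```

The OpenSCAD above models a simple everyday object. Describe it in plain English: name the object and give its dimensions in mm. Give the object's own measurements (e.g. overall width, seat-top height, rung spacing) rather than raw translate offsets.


A bench: a 2169×395 mm seat slab, 39 mm thick, top at z = 439 mm, on four 69×69 mm square legs flush with the seat corners and standing on z = 0.


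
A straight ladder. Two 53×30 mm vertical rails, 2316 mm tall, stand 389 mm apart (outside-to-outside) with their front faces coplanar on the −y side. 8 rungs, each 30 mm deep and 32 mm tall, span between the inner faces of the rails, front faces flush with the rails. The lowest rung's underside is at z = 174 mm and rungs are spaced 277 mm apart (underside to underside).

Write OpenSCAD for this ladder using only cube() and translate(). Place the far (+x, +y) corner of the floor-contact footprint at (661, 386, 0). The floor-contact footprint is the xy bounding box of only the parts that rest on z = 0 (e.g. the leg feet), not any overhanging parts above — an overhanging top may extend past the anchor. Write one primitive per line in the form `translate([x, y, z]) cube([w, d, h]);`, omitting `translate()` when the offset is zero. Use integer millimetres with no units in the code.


// rung span = 389 - 2*53 = 283
// rung[k] z = 174 + k*277
translate([272, 356, 0]) cube([53, 30, 2316]);
translate([608, 356, 0]) cube([53, 30, 2316]);
translate([325, 356, 174]) cube([283, 30, 32]);
translate([325, 356, 451]) cube([283, 30, 32]);
translate([325, 356, 728]) cube([283, 30, 32]);
translate([325, 356, 1005]) cube([283, 30, 32]);
translate([325, 356, 1282]) cube([283, 30, 32]);
translate([325, 356, 1559]) cube([283, 30, 32]);
translate([325, 356, 1836]) cube([283, 30, 32]);
translate([325, 356, 2113]) cube([283, 30, 32]);


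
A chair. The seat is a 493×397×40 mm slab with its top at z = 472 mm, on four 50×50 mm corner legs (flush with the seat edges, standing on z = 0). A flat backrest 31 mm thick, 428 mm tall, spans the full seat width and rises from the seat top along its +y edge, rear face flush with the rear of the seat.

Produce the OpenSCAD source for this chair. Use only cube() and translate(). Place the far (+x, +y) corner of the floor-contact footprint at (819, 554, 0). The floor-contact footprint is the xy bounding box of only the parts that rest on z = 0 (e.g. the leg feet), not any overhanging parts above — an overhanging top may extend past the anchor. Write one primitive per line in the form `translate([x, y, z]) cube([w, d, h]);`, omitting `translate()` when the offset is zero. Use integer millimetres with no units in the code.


translate([326, 157, 432]) cube([493, 397, 40]);
translate([326, 157, 0]) cube([50, 50, 432]);
translate([769, 157, 0]) cube([50, 50, 432]);
translate([326, 504, 0]) cube([50, 50, 432]);
translate([769, 504, 0]) cube([50, 50, 432]);
translate([326, 523, 472]) cube([493, 31, 428]);


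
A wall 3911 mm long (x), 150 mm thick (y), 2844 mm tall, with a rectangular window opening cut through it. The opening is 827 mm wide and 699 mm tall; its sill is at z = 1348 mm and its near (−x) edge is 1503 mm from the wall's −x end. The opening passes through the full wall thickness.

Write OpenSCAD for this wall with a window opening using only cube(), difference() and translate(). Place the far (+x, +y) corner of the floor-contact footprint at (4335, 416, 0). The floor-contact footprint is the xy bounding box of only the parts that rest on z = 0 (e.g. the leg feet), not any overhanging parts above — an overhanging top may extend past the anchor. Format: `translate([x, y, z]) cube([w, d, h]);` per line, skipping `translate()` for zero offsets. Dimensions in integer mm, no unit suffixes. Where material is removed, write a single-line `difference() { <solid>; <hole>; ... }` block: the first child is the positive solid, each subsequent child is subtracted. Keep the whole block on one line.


difference() { translate([424, 266, 0]) cube([3911, 150, 2844]); translate([1927, 266, 1348]) cube([827, 150, 699]); }


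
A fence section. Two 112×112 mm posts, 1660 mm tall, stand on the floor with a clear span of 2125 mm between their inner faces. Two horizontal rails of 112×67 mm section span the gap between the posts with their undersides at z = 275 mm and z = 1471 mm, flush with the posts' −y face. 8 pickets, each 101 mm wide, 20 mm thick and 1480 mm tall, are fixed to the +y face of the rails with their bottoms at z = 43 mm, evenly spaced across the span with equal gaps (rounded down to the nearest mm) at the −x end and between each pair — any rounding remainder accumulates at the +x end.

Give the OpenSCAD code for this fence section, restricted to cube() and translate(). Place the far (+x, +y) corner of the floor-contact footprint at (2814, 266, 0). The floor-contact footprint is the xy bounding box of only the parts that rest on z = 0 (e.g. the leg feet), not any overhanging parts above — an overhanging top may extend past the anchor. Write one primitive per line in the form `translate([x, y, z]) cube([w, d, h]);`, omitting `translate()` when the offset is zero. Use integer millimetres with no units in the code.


translate([465, 154, 0]) cube([112, 112, 1660]);
translate([2702, 154, 0]) cube([112, 112, 1660]);
translate([577, 154, 275]) cube([2125, 112, 67]);
translate([577, 154, 1471]) cube([2125, 112, 67]);
translate([723, 266, 43]) cube([101, 20, 1480]);
translate([970, 266, 43]) cube([101, 20, 1480]);
translate([1217, 266, 43]) cube([101, 20, 1480]);
translate([1464, 266, 43]) cube([101, 20, 1480]);
translate([1711, 266, 43]) cube([101, 20, 1480]);
translate([1958, 266, 43]) cube([101, 20, 1480]);
translate([2205, 266, 43]) cube([101, 20, 1480]);
translate([2452, 266, 43]) cube([101, 20, 1480]);


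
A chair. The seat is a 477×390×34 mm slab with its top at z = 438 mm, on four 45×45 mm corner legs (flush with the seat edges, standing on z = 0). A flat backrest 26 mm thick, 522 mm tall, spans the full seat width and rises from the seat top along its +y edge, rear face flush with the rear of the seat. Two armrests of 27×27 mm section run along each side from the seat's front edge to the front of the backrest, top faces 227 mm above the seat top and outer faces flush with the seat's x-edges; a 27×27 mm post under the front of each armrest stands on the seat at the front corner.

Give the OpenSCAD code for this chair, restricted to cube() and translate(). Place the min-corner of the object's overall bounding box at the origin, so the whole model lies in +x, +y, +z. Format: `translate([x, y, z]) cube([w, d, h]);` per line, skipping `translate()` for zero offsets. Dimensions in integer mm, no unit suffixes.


translate([0, 0, 404]) cube([477, 390, 34]);
cube([45, 45, 404]);
translate([432, 0, 0]) cube([45, 45, 404]);
translate([0, 345, 0]) cube([45, 45, 404]);
translate([432, 345, 0]) cube([45, 45, 404]);
translate([0, 364, 438]) cube([477, 26, 522]);
translate([0, 0, 638]) cube([27, 364, 27]);
translate([450, 0, 638]) cube([27, 364, 27]);
translate([0, 0, 438]) cube([27, 27, 200]);
translate([450, 0, 438]) cube([27, 27, 200]);


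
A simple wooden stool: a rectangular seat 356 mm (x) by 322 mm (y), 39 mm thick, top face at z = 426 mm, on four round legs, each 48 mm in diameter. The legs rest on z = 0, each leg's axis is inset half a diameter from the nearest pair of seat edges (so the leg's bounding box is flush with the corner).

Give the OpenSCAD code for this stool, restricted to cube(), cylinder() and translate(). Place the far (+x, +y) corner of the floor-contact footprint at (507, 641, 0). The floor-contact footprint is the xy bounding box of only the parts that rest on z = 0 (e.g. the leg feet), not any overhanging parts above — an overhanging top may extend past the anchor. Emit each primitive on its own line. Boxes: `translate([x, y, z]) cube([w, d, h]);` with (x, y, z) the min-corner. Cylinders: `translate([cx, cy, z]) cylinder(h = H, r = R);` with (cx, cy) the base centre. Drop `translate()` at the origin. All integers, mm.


translate([151, 319, 387]) cube([356, 322, 39]);
translate([175, 343, 0]) cylinder(h = 387, r = 24);
translate([483, 343, 0]) cylinder(h = 387, r = 24);
translate([175, 617, 0]) cylinder(h = 387, r = 24);
translate([483, 617, 0]) cylinder(h = 387, r = 24);


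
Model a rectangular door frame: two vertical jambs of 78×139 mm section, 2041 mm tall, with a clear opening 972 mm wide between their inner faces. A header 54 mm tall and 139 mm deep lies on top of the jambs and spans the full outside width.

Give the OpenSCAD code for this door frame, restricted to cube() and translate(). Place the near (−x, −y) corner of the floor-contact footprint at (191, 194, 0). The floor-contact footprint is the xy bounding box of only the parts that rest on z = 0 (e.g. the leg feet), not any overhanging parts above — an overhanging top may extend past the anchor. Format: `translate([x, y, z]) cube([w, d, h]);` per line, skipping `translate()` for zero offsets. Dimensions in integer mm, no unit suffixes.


translate([191, 194, 0]) cube([78, 139, 2041]);
translate([1241, 194, 0]) cube([78, 139, 2041]);
translate([191, 194, 2041]) cube([1128, 139, 54]);


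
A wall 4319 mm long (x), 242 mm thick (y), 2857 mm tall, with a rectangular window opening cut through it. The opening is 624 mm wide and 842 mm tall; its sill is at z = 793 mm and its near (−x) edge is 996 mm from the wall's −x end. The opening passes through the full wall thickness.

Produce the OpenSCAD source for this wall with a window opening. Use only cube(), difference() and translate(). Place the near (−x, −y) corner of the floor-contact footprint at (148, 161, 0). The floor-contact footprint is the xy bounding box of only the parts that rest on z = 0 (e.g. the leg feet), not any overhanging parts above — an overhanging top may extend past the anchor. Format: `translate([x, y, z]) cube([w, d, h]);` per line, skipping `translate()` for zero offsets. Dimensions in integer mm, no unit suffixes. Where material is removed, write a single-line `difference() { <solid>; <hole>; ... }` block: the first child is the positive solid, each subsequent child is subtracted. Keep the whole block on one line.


difference() { translate([148, 161, 0]) cube([4319, 242, 2857]); translate([1144, 161, 793]) cube([624, 242, 842]); }
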